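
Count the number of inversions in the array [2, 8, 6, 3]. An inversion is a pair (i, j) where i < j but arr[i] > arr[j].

Finding inversions in [2, 8, 6, 3]:

(1, 2): arr[1]=8 > arr[2]=6
(1, 3): arr[1]=8 > arr[3]=3
(2, 3): arr[2]=6 > arr[3]=3

Total inversions: 3

The array has 3 inversion(s): (1,2), (1,3), (2,3). Each pair (i,j) satisfies i < j and arr[i] > arr[j].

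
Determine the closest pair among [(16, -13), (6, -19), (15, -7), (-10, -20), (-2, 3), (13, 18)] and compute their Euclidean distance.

Computing all pairwise distances among 6 points:

d((16, -13), (6, -19)) = 11.6619
d((16, -13), (15, -7)) = 6.0828 <-- minimum
d((16, -13), (-10, -20)) = 26.9258
d((16, -13), (-2, 3)) = 24.0832
d((16, -13), (13, 18)) = 31.1448
d((6, -19), (15, -7)) = 15.0
d((6, -19), (-10, -20)) = 16.0312
d((6, -19), (-2, 3)) = 23.4094
d((6, -19), (13, 18)) = 37.6563
d((15, -7), (-10, -20)) = 28.178
d((15, -7), (-2, 3)) = 19.7231
d((15, -7), (13, 18)) = 25.0799
d((-10, -20), (-2, 3)) = 24.3516
d((-10, -20), (13, 18)) = 44.4185
d((-2, 3), (13, 18)) = 21.2132

Closest pair: (16, -13) and (15, -7) with distance 6.0828

The closest pair is (16, -13) and (15, -7) with Euclidean distance 6.0828. For 6 points, brute-force pairwise comparison is shown above. For large n, the divide-and-conquer algorithm (sort by x, recurse on halves, check the dividing strip) achieves O(n log n).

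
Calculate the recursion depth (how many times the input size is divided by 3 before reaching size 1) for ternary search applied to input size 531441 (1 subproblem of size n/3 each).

For divide and conquer with division factor 3:

Problem sizes at each level:
Level 0: 531441
Level 1: 177147
Level 2: 59049
Level 3: 19683
Level 4: 6561
Level 5: 2187
Level 6: 729
Level 7: 243
Level 8: 81
Level 9: 27
Level 10: 9
Level 11: 3
Level 12: 1

The root is level 0 and the size-1 base case is level 12 (the tree spans levels 0 through 12, i.e. 13 levels counting the root), so the depth is the number of divisions: log_3(531441) = 12

The recursion tree depth is log_3(531441) = 12. At each level, the problem size is divided by 3, so it takes 12 divisions to reduce to a base case of size 1. The algorithm makes 1 recursive call at each level.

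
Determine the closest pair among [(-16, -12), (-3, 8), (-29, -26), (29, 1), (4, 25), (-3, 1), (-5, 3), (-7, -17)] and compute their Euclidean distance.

Computing all pairwise distances among 8 points:

d((-16, -12), (-3, 8)) = 23.8537
d((-16, -12), (-29, -26)) = 19.105
d((-16, -12), (29, 1)) = 46.8402
d((-16, -12), (4, 25)) = 42.0595
d((-16, -12), (-3, 1)) = 18.3848
d((-16, -12), (-5, 3)) = 18.6011
d((-16, -12), (-7, -17)) = 10.2956
d((-3, 8), (-29, -26)) = 42.8019
d((-3, 8), (29, 1)) = 32.7567
d((-3, 8), (4, 25)) = 18.3848
d((-3, 8), (-3, 1)) = 7.0
d((-3, 8), (-5, 3)) = 5.3852
d((-3, 8), (-7, -17)) = 25.318
d((-29, -26), (29, 1)) = 63.9766
d((-29, -26), (4, 25)) = 60.7454
d((-29, -26), (-3, 1)) = 37.4833
d((-29, -26), (-5, 3)) = 37.6431
d((-29, -26), (-7, -17)) = 23.7697
d((29, 1), (4, 25)) = 34.6554
d((29, 1), (-3, 1)) = 32.0
d((29, 1), (-5, 3)) = 34.0588
d((29, 1), (-7, -17)) = 40.2492
d((4, 25), (-3, 1)) = 25.0
d((4, 25), (-5, 3)) = 23.7697
d((4, 25), (-7, -17)) = 43.4166
d((-3, 1), (-5, 3)) = 2.8284 <-- minimum
d((-3, 1), (-7, -17)) = 18.4391
d((-5, 3), (-7, -17)) = 20.0998

Closest pair: (-3, 1) and (-5, 3) with distance 2.8284

The closest pair is (-3, 1) and (-5, 3) with Euclidean distance 2.8284. For 8 points, brute-force pairwise comparison is shown above. For large n, the divide-and-conquer algorithm (sort by x, recurse on halves, check the dividing strip) achieves O(n log n).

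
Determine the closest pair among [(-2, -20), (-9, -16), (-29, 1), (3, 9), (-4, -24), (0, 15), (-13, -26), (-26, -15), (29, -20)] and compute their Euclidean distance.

Computing all pairwise distances among 9 points:

d((-2, -20), (-9, -16)) = 8.0623
d((-2, -20), (-29, 1)) = 34.2053
d((-2, -20), (3, 9)) = 29.4279
d((-2, -20), (-4, -24)) = 4.4721 <-- minimum
d((-2, -20), (0, 15)) = 35.0571
d((-2, -20), (-13, -26)) = 12.53
d((-2, -20), (-26, -15)) = 24.5153
d((-2, -20), (29, -20)) = 31.0
d((-9, -16), (-29, 1)) = 26.2488
d((-9, -16), (3, 9)) = 27.7308
d((-9, -16), (-4, -24)) = 9.434
d((-9, -16), (0, 15)) = 32.28
d((-9, -16), (-13, -26)) = 10.7703
d((-9, -16), (-26, -15)) = 17.0294
d((-9, -16), (29, -20)) = 38.2099
d((-29, 1), (3, 9)) = 32.9848
d((-29, 1), (-4, -24)) = 35.3553
d((-29, 1), (0, 15)) = 32.2025
d((-29, 1), (-13, -26)) = 31.3847
d((-29, 1), (-26, -15)) = 16.2788
d((-29, 1), (29, -20)) = 61.6847
d((3, 9), (-4, -24)) = 33.7343
d((3, 9), (0, 15)) = 6.7082
d((3, 9), (-13, -26)) = 38.4838
d((3, 9), (-26, -15)) = 37.6431
d((3, 9), (29, -20)) = 38.9487
d((-4, -24), (0, 15)) = 39.2046
d((-4, -24), (-13, -26)) = 9.2195
d((-4, -24), (-26, -15)) = 23.7697
d((-4, -24), (29, -20)) = 33.2415
d((0, 15), (-13, -26)) = 43.0116
d((0, 15), (-26, -15)) = 39.6989
d((0, 15), (29, -20)) = 45.4533
d((-13, -26), (-26, -15)) = 17.0294
d((-13, -26), (29, -20)) = 42.4264
d((-26, -15), (29, -20)) = 55.2268

Closest pair: (-2, -20) and (-4, -24) with distance 4.4721

The closest pair is (-2, -20) and (-4, -24) with Euclidean distance 4.4721. For 9 points, brute-force pairwise comparison is shown above. For large n, the divide-and-conquer algorithm (sort by x, recurse on halves, check the dividing strip) achieves O(n log n).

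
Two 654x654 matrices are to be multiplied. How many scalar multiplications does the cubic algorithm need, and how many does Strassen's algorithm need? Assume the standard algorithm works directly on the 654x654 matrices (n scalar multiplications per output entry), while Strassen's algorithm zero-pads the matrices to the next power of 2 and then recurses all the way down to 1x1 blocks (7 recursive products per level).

Matrix multiplication for 654x654 matrices:

Strassen's algorithm requires power-of-2 dimensions. Pad 654x654 to 1024x1024 (next power of 2).

Standard algorithm: 654^3 = 279726264 multiplications
Strassen's algorithm: 7^(log2(1024)) = 7^10 = 282475249 multiplications
Difference: 279726264 - 282475249 = -2748985 (Strassen uses MORE here due to padding overhead — for small or just-over-power-of-2 n, padding can outweigh the per-level savings)

Standard: 279726264 multiplications (654^3). Strassen: 282475249 multiplications (7^10, after padding to 1024x1024). Strassen reduces 8 recursive multiplications to 7 at each level.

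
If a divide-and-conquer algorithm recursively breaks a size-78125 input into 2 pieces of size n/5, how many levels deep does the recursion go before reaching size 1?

For divide and conquer with division factor 5:

Problem sizes at each level:
Level 0: 78125
Level 1: 15625
Level 2: 3125
Level 3: 625
Level 4: 125
Level 5: 25
Level 6: 5
Level 7: 1

The root is level 0 and the size-1 base case is level 7 (the tree spans levels 0 through 7, i.e. 8 levels counting the root), so the depth is the number of divisions: log_5(78125) = 7

The recursion tree depth is log_5(78125) = 7. At each level, the problem size is divided by 5, so it takes 7 divisions to reduce to a base case of size 1. The algorithm makes 2 recursive calls at each level.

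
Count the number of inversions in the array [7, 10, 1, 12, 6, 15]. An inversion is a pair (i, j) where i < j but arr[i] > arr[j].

Finding inversions in [7, 10, 1, 12, 6, 15]:

(0, 2): arr[0]=7 > arr[2]=1
(0, 4): arr[0]=7 > arr[4]=6
(1, 2): arr[1]=10 > arr[2]=1
(1, 4): arr[1]=10 > arr[4]=6
(3, 4): arr[3]=12 > arr[4]=6

Total inversions: 5

The array has 5 inversion(s): (0,2), (0,4), (1,2), (1,4), (3,4). Each pair (i,j) satisfies i < j and arr[i] > arr[j].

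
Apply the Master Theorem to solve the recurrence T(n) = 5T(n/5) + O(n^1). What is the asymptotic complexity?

Master Theorem for T(n) = 5T(n/5) + O(n^1):

a = 5, b = 5, c = 1
log_b(a) = log_5(5) = 1.0000

Case 2: c = 1 = log_5(5) = 1.0000
T(n) = O(n^1 log n) = O(n log n)

For T(n) = 5T(n/5) + O(n^1): log_5(5) = 1.0000. This is Case 2 of the Master Theorem (c = log_b(a), equal work at all levels), giving O(n log n).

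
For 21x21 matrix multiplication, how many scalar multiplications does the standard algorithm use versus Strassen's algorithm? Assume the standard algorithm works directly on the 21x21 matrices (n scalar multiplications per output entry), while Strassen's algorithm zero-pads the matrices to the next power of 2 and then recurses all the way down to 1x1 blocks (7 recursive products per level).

Matrix multiplication for 21x21 matrices:

Strassen's algorithm requires power-of-2 dimensions. Pad 21x21 to 32x32 (next power of 2).

Standard algorithm: 21^3 = 9261 multiplications
Strassen's algorithm: 7^(log2(32)) = 7^5 = 16807 multiplications
Difference: 9261 - 16807 = -7546 (Strassen uses MORE here due to padding overhead — for small or just-over-power-of-2 n, padding can outweigh the per-level savings)

Standard: 9261 multiplications (21^3). Strassen: 16807 multiplications (7^5, after padding to 32x32). Strassen reduces 8 recursive multiplications to 7 at each level.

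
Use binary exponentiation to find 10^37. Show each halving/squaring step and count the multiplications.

Computing 10^37 by squaring (build up from 10^1; each line after the first costs one multiplication):

10^1 = 10
10^2 = (10^1)^2 = 10^2 = 100
10^4 = (10^2)^2 = 100^2 = 10000
10^8 = (10^4)^2 = 10000^2 = 100000000
10^9 = 10 * 10^8 = 10 * 100000000 = 1000000000
10^18 = (10^9)^2 = 1000000000^2 = 1000000000000000000
10^36 = (10^18)^2 = 1000000000000000000^2 = 1000000000000000000000000000000000000
10^37 = 10 * 10^36 = 10 * 1000000000000000000000000000000000000 = 10000000000000000000000000000000000000

Result: 10000000000000000000000000000000000000
Multiplications needed: 7 (7 lines after 10^1)

10^37 = 10000000000000000000000000000000000000. Using exponentiation by squaring, this requires 7 multiplications. The key idea: if the exponent is even, square the half-power; if odd, multiply by the base once.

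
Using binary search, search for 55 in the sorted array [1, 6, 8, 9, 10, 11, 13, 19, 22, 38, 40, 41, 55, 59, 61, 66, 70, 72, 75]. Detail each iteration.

Binary search for 55 in [1, 6, 8, 9, 10, 11, 13, 19, 22, 38, 40, 41, 55, 59, 61, 66, 70, 72, 75]:

lo=0, hi=18, mid=9, arr[mid]=38 -> 38 < 55, search right half
lo=10, hi=18, mid=14, arr[mid]=61 -> 61 > 55, search left half
lo=10, hi=13, mid=11, arr[mid]=41 -> 41 < 55, search right half
lo=12, hi=13, mid=12, arr[mid]=55 -> Found target at index 12!

Binary search finds 55 at index 12 after 4 comparisons. The search repeatedly halves the search space by comparing with the middle element.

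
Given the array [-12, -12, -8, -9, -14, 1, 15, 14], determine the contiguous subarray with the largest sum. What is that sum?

Using Kadane's algorithm on [-12, -12, -8, -9, -14, 1, 15, 14]:

Scanning through the array:
Position 1 (value -12): max_ending_here = -12, max_so_far = -12
Position 2 (value -8): max_ending_here = -8, max_so_far = -8
Position 3 (value -9): max_ending_here = -9, max_so_far = -8
Position 4 (value -14): max_ending_here = -14, max_so_far = -8
Position 5 (value 1): max_ending_here = 1, max_so_far = 1
Position 6 (value 15): max_ending_here = 16, max_so_far = 16
Position 7 (value 14): max_ending_here = 30, max_so_far = 30

Maximum subarray: [1, 15, 14]
Maximum sum: 30

The maximum subarray is [1, 15, 14] with sum 30. This subarray runs from index 5 to index 7.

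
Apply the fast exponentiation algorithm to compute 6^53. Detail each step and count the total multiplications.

Computing 6^53 by squaring (build up from 6^1; each line after the first costs one multiplication):

6^1 = 6
6^2 = (6^1)^2 = 6^2 = 36
6^3 = 6 * 6^2 = 6 * 36 = 216
6^6 = (6^3)^2 = 216^2 = 46656
6^12 = (6^6)^2 = 46656^2 = 2176782336
6^13 = 6 * 6^12 = 6 * 2176782336 = 13060694016
6^26 = (6^13)^2 = 13060694016^2 = 170581728179578208256
6^52 = (6^26)^2 = 170581728179578208256^2 = 29098125988731506183153025616435306561536
6^53 = 6 * 6^52 = 6 * 29098125988731506183153025616435306561536 = 174588755932389037098918153698611839369216

Result: 174588755932389037098918153698611839369216
Multiplications needed: 8 (8 lines after 6^1)

6^53 = 174588755932389037098918153698611839369216. Using exponentiation by squaring, this requires 8 multiplications. The key idea: if the exponent is even, square the half-power; if odd, multiply by the base once.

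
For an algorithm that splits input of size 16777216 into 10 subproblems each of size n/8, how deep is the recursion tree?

For divide and conquer with division factor 8:

Problem sizes at each level:
Level 0: 16777216
Level 1: 2097152
Level 2: 262144
Level 3: 32768
Level 4: 4096
Level 5: 512
Level 6: 64
Level 7: 8
Level 8: 1

The root is level 0 and the size-1 base case is level 8 (the tree spans levels 0 through 8, i.e. 9 levels counting the root), so the depth is the number of divisions: log_8(16777216) = 8

The recursion tree depth is log_8(16777216) = 8. At each level, the problem size is divided by 8, so it takes 8 divisions to reduce to a base case of size 1. The algorithm makes 10 recursive calls at each level.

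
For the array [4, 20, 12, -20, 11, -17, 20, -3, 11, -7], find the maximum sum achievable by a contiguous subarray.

Using Kadane's algorithm on [4, 20, 12, -20, 11, -17, 20, -3, 11, -7]:

Scanning through the array:
Position 1 (value 20): max_ending_here = 24, max_so_far = 24
Position 2 (value 12): max_ending_here = 36, max_so_far = 36
Position 3 (value -20): max_ending_here = 16, max_so_far = 36
Position 4 (value 11): max_ending_here = 27, max_so_far = 36
Position 5 (value -17): max_ending_here = 10, max_so_far = 36
Position 6 (value 20): max_ending_here = 30, max_so_far = 36
Position 7 (value -3): max_ending_here = 27, max_so_far = 36
Position 8 (value 11): max_ending_here = 38, max_so_far = 38
Position 9 (value -7): max_ending_here = 31, max_so_far = 38

Maximum subarray: [4, 20, 12, -20, 11, -17, 20, -3, 11]
Maximum sum: 38

The maximum subarray is [4, 20, 12, -20, 11, -17, 20, -3, 11] with sum 38. This subarray runs from index 0 to index 8.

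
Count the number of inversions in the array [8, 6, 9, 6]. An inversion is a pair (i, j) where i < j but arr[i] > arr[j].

Finding inversions in [8, 6, 9, 6]:

(0, 1): arr[0]=8 > arr[1]=6
(0, 3): arr[0]=8 > arr[3]=6
(2, 3): arr[2]=9 > arr[3]=6

Total inversions: 3

The array has 3 inversion(s): (0,1), (0,3), (2,3). Each pair (i,j) satisfies i < j and arr[i] > arr[j].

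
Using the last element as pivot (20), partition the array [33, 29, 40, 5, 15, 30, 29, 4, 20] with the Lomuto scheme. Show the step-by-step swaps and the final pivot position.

Lomuto partition with pivot = 20:

Initial array: [33, 29, 40, 5, 15, 30, 29, 4, 20]

arr[0]=33 > 20: no swap
arr[1]=29 > 20: no swap
arr[2]=40 > 20: no swap
arr[3]=5 <= 20: swap with position 0, array becomes [5, 29, 40, 33, 15, 30, 29, 4, 20]
arr[4]=15 <= 20: swap with position 1, array becomes [5, 15, 40, 33, 29, 30, 29, 4, 20]
arr[5]=30 > 20: no swap
arr[6]=29 > 20: no swap
arr[7]=4 <= 20: swap with position 2, array becomes [5, 15, 4, 33, 29, 30, 29, 40, 20]

Place pivot at position 3: [5, 15, 4, 20, 29, 30, 29, 40, 33]
Pivot position: 3

After partitioning with pivot 20, the array becomes [5, 15, 4, 20, 29, 30, 29, 40, 33]. The pivot is placed at index 3. All elements to the left of the pivot are <= 20, and all elements to the right are > 20.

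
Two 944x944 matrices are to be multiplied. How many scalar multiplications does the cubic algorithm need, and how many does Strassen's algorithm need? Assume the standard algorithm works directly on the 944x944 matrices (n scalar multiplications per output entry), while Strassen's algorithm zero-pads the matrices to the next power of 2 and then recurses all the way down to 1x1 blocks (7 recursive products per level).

Matrix multiplication for 944x944 matrices:

Strassen's algorithm requires power-of-2 dimensions. Pad 944x944 to 1024x1024 (next power of 2).

Standard algorithm: 944^3 = 841232384 multiplications
Strassen's algorithm: 7^(log2(1024)) = 7^10 = 282475249 multiplications
Savings: 841232384 - 282475249 = 558757135 multiplications

Standard: 841232384 multiplications (944^3). Strassen: 282475249 multiplications (7^10, after padding to 1024x1024). Strassen reduces 8 recursive multiplications to 7 at each level.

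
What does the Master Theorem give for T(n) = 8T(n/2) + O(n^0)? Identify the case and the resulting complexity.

Master Theorem for T(n) = 8T(n/2) + O(n^0):

a = 8, b = 2, c = 0
log_b(a) = log_2(8) = 3.0000

Case 1: c = 0 < log_2(8) = 3.0000
T(n) = O(n^(log_2 8)) = O(n^3)

For T(n) = 8T(n/2) + O(n^0): log_2(8) = 3.0000. This is Case 1 of the Master Theorem (c < log_b(a), work dominated by leaves), giving O(n^3).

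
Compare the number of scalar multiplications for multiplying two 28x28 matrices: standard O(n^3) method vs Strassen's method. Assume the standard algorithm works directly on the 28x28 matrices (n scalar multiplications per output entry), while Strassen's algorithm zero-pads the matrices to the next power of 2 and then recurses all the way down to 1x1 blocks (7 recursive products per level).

Matrix multiplication for 28x28 matrices:

Strassen's algorithm requires power-of-2 dimensions. Pad 28x28 to 32x32 (next power of 2).

Standard algorithm: 28^3 = 21952 multiplications
Strassen's algorithm: 7^(log2(32)) = 7^5 = 16807 multiplications
Savings: 21952 - 16807 = 5145 multiplications

Standard: 21952 multiplications (28^3). Strassen: 16807 multiplications (7^5, after padding to 32x32). Strassen reduces 8 recursive multiplications to 7 at each level.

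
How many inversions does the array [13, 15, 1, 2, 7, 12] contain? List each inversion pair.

Finding inversions in [13, 15, 1, 2, 7, 12]:

(0, 2): arr[0]=13 > arr[2]=1
(0, 3): arr[0]=13 > arr[3]=2
(0, 4): arr[0]=13 > arr[4]=7
(0, 5): arr[0]=13 > arr[5]=12
(1, 2): arr[1]=15 > arr[2]=1
(1, 3): arr[1]=15 > arr[3]=2
(1, 4): arr[1]=15 > arr[4]=7
(1, 5): arr[1]=15 > arr[5]=12

Total inversions: 8

The array has 8 inversion(s): (0,2), (0,3), (0,4), (0,5), (1,2), (1,3), (1,4), (1,5). Each pair (i,j) satisfies i < j and arr[i] > arr[j].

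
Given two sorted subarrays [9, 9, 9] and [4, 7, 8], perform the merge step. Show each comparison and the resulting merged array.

Merging process:

Compare 9 vs 4: take 4 from right. Merged: [4]
Compare 9 vs 7: take 7 from right. Merged: [4, 7]
Compare 9 vs 8: take 8 from right. Merged: [4, 7, 8]
Append remaining from left: [9, 9, 9]. Merged: [4, 7, 8, 9, 9, 9]

Final merged array: [4, 7, 8, 9, 9, 9]
Total comparisons: 3

The merged array is [4, 7, 8, 9, 9, 9], requiring 3 comparisons. The merge step runs in O(n) time where n is the total number of elements.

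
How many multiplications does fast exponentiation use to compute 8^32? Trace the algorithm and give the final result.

Computing 8^32 by squaring (build up from 8^1; each line after the first costs one multiplication):

8^1 = 8
8^2 = (8^1)^2 = 8^2 = 64
8^4 = (8^2)^2 = 64^2 = 4096
8^8 = (8^4)^2 = 4096^2 = 16777216
8^16 = (8^8)^2 = 16777216^2 = 281474976710656
8^32 = (8^16)^2 = 281474976710656^2 = 79228162514264337593543950336

Result: 79228162514264337593543950336
Multiplications needed: 5 (5 lines after 8^1)

8^32 = 79228162514264337593543950336. Using exponentiation by squaring, this requires 5 multiplications. The key idea: if the exponent is even, square the half-power; if odd, multiply by the base once.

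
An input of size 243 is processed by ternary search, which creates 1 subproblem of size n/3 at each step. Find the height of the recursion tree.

For divide and conquer with division factor 3:

Problem sizes at each level:
Level 0: 243
Level 1: 81
Level 2: 27
Level 3: 9
Level 4: 3
Level 5: 1

The root is level 0 and the size-1 base case is level 5 (the tree spans levels 0 through 5, i.e. 6 levels counting the root), so the depth is the number of divisions: log_3(243) = 5

The recursion tree depth is log_3(243) = 5. At each level, the problem size is divided by 3, so it takes 5 divisions to reduce to a base case of size 1. The algorithm makes 1 recursive call at each level.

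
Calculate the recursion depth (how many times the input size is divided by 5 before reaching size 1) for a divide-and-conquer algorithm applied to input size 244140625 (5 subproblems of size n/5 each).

For divide and conquer with division factor 5:

Problem sizes at each level:
Level 0: 244140625
Level 1: 48828125
Level 2: 9765625
Level 3: 1953125
Level 4: 390625
Level 5: 78125
Level 6: 15625
Level 7: 3125
Level 8: 625
Level 9: 125
Level 10: 25
Level 11: 5
Level 12: 1

The root is level 0 and the size-1 base case is level 12 (the tree spans levels 0 through 12, i.e. 13 levels counting the root), so the depth is the number of divisions: log_5(244140625) = 12

The recursion tree depth is log_5(244140625) = 12. At each level, the problem size is divided by 5, so it takes 12 divisions to reduce to a base case of size 1. The algorithm makes 5 recursive calls at each level.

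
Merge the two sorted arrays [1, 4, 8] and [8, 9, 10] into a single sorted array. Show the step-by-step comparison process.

Merging process:

Compare 1 vs 8: take 1 from left. Merged: [1]
Compare 4 vs 8: take 4 from left. Merged: [1, 4]
Compare 8 vs 8: take 8 from left. Merged: [1, 4, 8]
Append remaining from right: [8, 9, 10]. Merged: [1, 4, 8, 8, 9, 10]

Final merged array: [1, 4, 8, 8, 9, 10]
Total comparisons: 3

The merged array is [1, 4, 8, 8, 9, 10], requiring 3 comparisons. The merge step runs in O(n) time where n is the total number of elements.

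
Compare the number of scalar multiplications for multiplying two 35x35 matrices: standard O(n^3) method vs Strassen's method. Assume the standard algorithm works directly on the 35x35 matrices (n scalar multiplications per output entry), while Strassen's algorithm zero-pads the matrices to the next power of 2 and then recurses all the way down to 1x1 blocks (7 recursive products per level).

Matrix multiplication for 35x35 matrices:

Strassen's algorithm requires power-of-2 dimensions. Pad 35x35 to 64x64 (next power of 2).

Standard algorithm: 35^3 = 42875 multiplications
Strassen's algorithm: 7^(log2(64)) = 7^6 = 117649 multiplications
Difference: 42875 - 117649 = -74774 (Strassen uses MORE here due to padding overhead — for small or just-over-power-of-2 n, padding can outweigh the per-level savings)

Standard: 42875 multiplications (35^3). Strassen: 117649 multiplications (7^6, after padding to 64x64). Strassen reduces 8 recursive multiplications to 7 at each level.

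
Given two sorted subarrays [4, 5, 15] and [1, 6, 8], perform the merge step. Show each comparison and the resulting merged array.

Merging process:

Compare 4 vs 1: take 1 from right. Merged: [1]
Compare 4 vs 6: take 4 from left. Merged: [1, 4]
Compare 5 vs 6: take 5 from left. Merged: [1, 4, 5]
Compare 15 vs 6: take 6 from right. Merged: [1, 4, 5, 6]
Compare 15 vs 8: take 8 from right. Merged: [1, 4, 5, 6, 8]
Append remaining from left: [15]. Merged: [1, 4, 5, 6, 8, 15]

Final merged array: [1, 4, 5, 6, 8, 15]
Total comparisons: 5

The merged array is [1, 4, 5, 6, 8, 15], requiring 5 comparisons. The merge step runs in O(n) time where n is the total number of elements.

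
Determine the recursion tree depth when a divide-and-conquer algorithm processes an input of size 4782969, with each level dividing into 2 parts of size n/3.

For divide and conquer with division factor 3:

Problem sizes at each level:
Level 0: 4782969
Level 1: 1594323
Level 2: 531441
Level 3: 177147
Level 4: 59049
Level 5: 19683
Level 6: 6561
Level 7: 2187
Level 8: 729
Level 9: 243
Level 10: 81
Level 11: 27
Level 12: 9
Level 13: 3
Level 14: 1

The root is level 0 and the size-1 base case is level 14 (the tree spans levels 0 through 14, i.e. 15 levels counting the root), so the depth is the number of divisions: log_3(4782969) = 14

The recursion tree depth is log_3(4782969) = 14. At each level, the problem size is divided by 3, so it takes 14 divisions to reduce to a base case of size 1. The algorithm makes 2 recursive calls at each level.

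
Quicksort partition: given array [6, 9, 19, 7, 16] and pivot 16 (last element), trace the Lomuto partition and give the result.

Lomuto partition with pivot = 16:

Initial array: [6, 9, 19, 7, 16]

arr[0]=6 <= 16: swap with position 0, array becomes [6, 9, 19, 7, 16]
arr[1]=9 <= 16: swap with position 1, array becomes [6, 9, 19, 7, 16]
arr[2]=19 > 16: no swap
arr[3]=7 <= 16: swap with position 2, array becomes [6, 9, 7, 19, 16]

Place pivot at position 3: [6, 9, 7, 16, 19]
Pivot position: 3

After partitioning with pivot 16, the array becomes [6, 9, 7, 16, 19]. The pivot is placed at index 3. All elements to the left of the pivot are <= 16, and all elements to the right are > 16.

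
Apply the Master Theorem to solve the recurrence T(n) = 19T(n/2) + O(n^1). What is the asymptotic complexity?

Master Theorem for T(n) = 19T(n/2) + O(n^1):

a = 19, b = 2, c = 1
log_b(a) = log_2(19) = 4.2479

Case 1: c = 1 < log_2(19) = 4.2479
T(n) = O(n^(log_2 19))

For T(n) = 19T(n/2) + O(n^1): log_2(19) = 4.2479. This is Case 1 of the Master Theorem (c < log_b(a), work dominated by leaves), giving O(n^(log_2 19)).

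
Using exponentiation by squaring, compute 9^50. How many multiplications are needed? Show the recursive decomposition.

Computing 9^50 by squaring (build up from 9^1; each line after the first costs one multiplication):

9^1 = 9
9^2 = (9^1)^2 = 9^2 = 81
9^3 = 9 * 9^2 = 9 * 81 = 729
9^6 = (9^3)^2 = 729^2 = 531441
9^12 = (9^6)^2 = 531441^2 = 282429536481
9^24 = (9^12)^2 = 282429536481^2 = 79766443076872509863361
9^25 = 9 * 9^24 = 9 * 79766443076872509863361 = 717897987691852588770249
9^50 = (9^25)^2 = 717897987691852588770249^2 = 515377520732011331036461129765621272702107522001

Result: 515377520732011331036461129765621272702107522001
Multiplications needed: 7 (7 lines after 9^1)

9^50 = 515377520732011331036461129765621272702107522001. Using exponentiation by squaring, this requires 7 multiplications. The key idea: if the exponent is even, square the half-power; if odd, multiply by the base once.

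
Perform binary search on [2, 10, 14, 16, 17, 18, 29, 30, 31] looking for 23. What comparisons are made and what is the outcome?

Binary search for 23 in [2, 10, 14, 16, 17, 18, 29, 30, 31]:

lo=0, hi=8, mid=4, arr[mid]=17 -> 17 < 23, search right half
lo=5, hi=8, mid=6, arr[mid]=29 -> 29 > 23, search left half
lo=5, hi=5, mid=5, arr[mid]=18 -> 18 < 23, search right half
lo=6 > hi=5, target 23 not found

Binary search determines that 23 is not in the array after 3 comparisons. The search space was exhausted without finding the target.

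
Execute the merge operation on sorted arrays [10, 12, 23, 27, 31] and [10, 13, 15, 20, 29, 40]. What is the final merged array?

Merging process:

Compare 10 vs 10: take 10 from left. Merged: [10]
Compare 12 vs 10: take 10 from right. Merged: [10, 10]
Compare 12 vs 13: take 12 from left. Merged: [10, 10, 12]
Compare 23 vs 13: take 13 from right. Merged: [10, 10, 12, 13]
Compare 23 vs 15: take 15 from right. Merged: [10, 10, 12, 13, 15]
Compare 23 vs 20: take 20 from right. Merged: [10, 10, 12, 13, 15, 20]
Compare 23 vs 29: take 23 from left. Merged: [10, 10, 12, 13, 15, 20, 23]
Compare 27 vs 29: take 27 from left. Merged: [10, 10, 12, 13, 15, 20, 23, 27]
Compare 31 vs 29: take 29 from right. Merged: [10, 10, 12, 13, 15, 20, 23, 27, 29]
Compare 31 vs 40: take 31 from left. Merged: [10, 10, 12, 13, 15, 20, 23, 27, 29, 31]
Append remaining from right: [40]. Merged: [10, 10, 12, 13, 15, 20, 23, 27, 29, 31, 40]

Final merged array: [10, 10, 12, 13, 15, 20, 23, 27, 29, 31, 40]
Total comparisons: 10

The merged array is [10, 10, 12, 13, 15, 20, 23, 27, 29, 31, 40], requiring 10 comparisons. The merge step runs in O(n) time where n is the total number of elements.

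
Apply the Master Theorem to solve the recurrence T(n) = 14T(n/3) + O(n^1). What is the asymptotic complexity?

Master Theorem for T(n) = 14T(n/3) + O(n^1):

a = 14, b = 3, c = 1
log_b(a) = log_3(14) = 2.4022

Case 1: c = 1 < log_3(14) = 2.4022
T(n) = O(n^(log_3 14))

For T(n) = 14T(n/3) + O(n^1): log_3(14) = 2.4022. This is Case 1 of the Master Theorem (c < log_b(a), work dominated by leaves), giving O(n^(log_3 14)).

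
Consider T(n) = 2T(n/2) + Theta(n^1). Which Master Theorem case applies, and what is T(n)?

Master Theorem for T(n) = 2T(n/2) + O(n^1):

a = 2, b = 2, c = 1
log_b(a) = log_2(2) = 1.0000

Case 2: c = 1 = log_2(2) = 1.0000
T(n) = O(n^1 log n) = O(n log n)

For T(n) = 2T(n/2) + O(n^1): log_2(2) = 1.0000. This is Case 2 of the Master Theorem (c = log_b(a), equal work at all levels), giving O(n log n).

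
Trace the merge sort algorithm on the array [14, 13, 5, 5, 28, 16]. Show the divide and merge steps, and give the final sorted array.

Merge sort trace:

Split: [14, 13, 5, 5, 28, 16] -> [14, 13, 5] and [5, 28, 16]
  Split: [14, 13, 5] -> [14] and [13, 5]
    Split: [13, 5] -> [13] and [5]
    Merge: [13] + [5] -> [5, 13]
  Merge: [14] + [5, 13] -> [5, 13, 14]
  Split: [5, 28, 16] -> [5] and [28, 16]
    Split: [28, 16] -> [28] and [16]
    Merge: [28] + [16] -> [16, 28]
  Merge: [5] + [16, 28] -> [5, 16, 28]
Merge: [5, 13, 14] + [5, 16, 28] -> [5, 5, 13, 14, 16, 28]

Final sorted array: [5, 5, 13, 14, 16, 28]

The merge sort proceeds by recursively splitting the array and merging sorted halves.
After all merges, the sorted array is [5, 5, 13, 14, 16, 28].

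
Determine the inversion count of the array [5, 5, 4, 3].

Finding inversions in [5, 5, 4, 3]:

(0, 2): arr[0]=5 > arr[2]=4
(0, 3): arr[0]=5 > arr[3]=3
(1, 2): arr[1]=5 > arr[2]=4
(1, 3): arr[1]=5 > arr[3]=3
(2, 3): arr[2]=4 > arr[3]=3

Total inversions: 5

The array has 5 inversion(s): (0,2), (0,3), (1,2), (1,3), (2,3). Each pair (i,j) satisfies i < j and arr[i] > arr[j].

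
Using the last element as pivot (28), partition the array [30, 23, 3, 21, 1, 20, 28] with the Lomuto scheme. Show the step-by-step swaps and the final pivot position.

Lomuto partition with pivot = 28:

Initial array: [30, 23, 3, 21, 1, 20, 28]

arr[0]=30 > 28: no swap
arr[1]=23 <= 28: swap with position 0, array becomes [23, 30, 3, 21, 1, 20, 28]
arr[2]=3 <= 28: swap with position 1, array becomes [23, 3, 30, 21, 1, 20, 28]
arr[3]=21 <= 28: swap with position 2, array becomes [23, 3, 21, 30, 1, 20, 28]
arr[4]=1 <= 28: swap with position 3, array becomes [23, 3, 21, 1, 30, 20, 28]
arr[5]=20 <= 28: swap with position 4, array becomes [23, 3, 21, 1, 20, 30, 28]

Place pivot at position 5: [23, 3, 21, 1, 20, 28, 30]
Pivot position: 5

After partitioning with pivot 28, the array becomes [23, 3, 21, 1, 20, 28, 30]. The pivot is placed at index 5. All elements to the left of the pivot are <= 28, and all elements to the right are > 28.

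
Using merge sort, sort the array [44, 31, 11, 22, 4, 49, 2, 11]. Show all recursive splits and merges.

Merge sort trace:

Split: [44, 31, 11, 22, 4, 49, 2, 11] -> [44, 31, 11, 22] and [4, 49, 2, 11]
  Split: [44, 31, 11, 22] -> [44, 31] and [11, 22]
    Split: [44, 31] -> [44] and [31]
    Merge: [44] + [31] -> [31, 44]
    Split: [11, 22] -> [11] and [22]
    Merge: [11] + [22] -> [11, 22]
  Merge: [31, 44] + [11, 22] -> [11, 22, 31, 44]
  Split: [4, 49, 2, 11] -> [4, 49] and [2, 11]
    Split: [4, 49] -> [4] and [49]
    Merge: [4] + [49] -> [4, 49]
    Split: [2, 11] -> [2] and [11]
    Merge: [2] + [11] -> [2, 11]
  Merge: [4, 49] + [2, 11] -> [2, 4, 11, 49]
Merge: [11, 22, 31, 44] + [2, 4, 11, 49] -> [2, 4, 11, 11, 22, 31, 44, 49]

Final sorted array: [2, 4, 11, 11, 22, 31, 44, 49]

The merge sort proceeds by recursively splitting the array and merging sorted halves.
After all merges, the sorted array is [2, 4, 11, 11, 22, 31, 44, 49].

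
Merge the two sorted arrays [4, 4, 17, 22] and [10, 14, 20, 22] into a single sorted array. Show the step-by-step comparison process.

Merging process:

Compare 4 vs 10: take 4 from left. Merged: [4]
Compare 4 vs 10: take 4 from left. Merged: [4, 4]
Compare 17 vs 10: take 10 from right. Merged: [4, 4, 10]
Compare 17 vs 14: take 14 from right. Merged: [4, 4, 10, 14]
Compare 17 vs 20: take 17 from left. Merged: [4, 4, 10, 14, 17]
Compare 22 vs 20: take 20 from right. Merged: [4, 4, 10, 14, 17, 20]
Compare 22 vs 22: take 22 from left. Merged: [4, 4, 10, 14, 17, 20, 22]
Append remaining from right: [22]. Merged: [4, 4, 10, 14, 17, 20, 22, 22]

Final merged array: [4, 4, 10, 14, 17, 20, 22, 22]
Total comparisons: 7

The merged array is [4, 4, 10, 14, 17, 20, 22, 22], requiring 7 comparisons. The merge step runs in O(n) time where n is the total number of elements.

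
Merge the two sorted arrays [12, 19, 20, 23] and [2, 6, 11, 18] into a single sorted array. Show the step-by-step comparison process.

Merging process:

Compare 12 vs 2: take 2 from right. Merged: [2]
Compare 12 vs 6: take 6 from right. Merged: [2, 6]
Compare 12 vs 11: take 11 from right. Merged: [2, 6, 11]
Compare 12 vs 18: take 12 from left. Merged: [2, 6, 11, 12]
Compare 19 vs 18: take 18 from right. Merged: [2, 6, 11, 12, 18]
Append remaining from left: [19, 20, 23]. Merged: [2, 6, 11, 12, 18, 19, 20, 23]

Final merged array: [2, 6, 11, 12, 18, 19, 20, 23]
Total comparisons: 5

The merged array is [2, 6, 11, 12, 18, 19, 20, 23], requiring 5 comparisons. The merge step runs in O(n) time where n is the total number of elements.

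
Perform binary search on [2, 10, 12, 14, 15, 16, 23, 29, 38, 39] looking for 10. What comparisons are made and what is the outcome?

Binary search for 10 in [2, 10, 12, 14, 15, 16, 23, 29, 38, 39]:

lo=0, hi=9, mid=4, arr[mid]=15 -> 15 > 10, search left half
lo=0, hi=3, mid=1, arr[mid]=10 -> Found target at index 1!

Binary search finds 10 at index 1 after 2 comparisons. The search repeatedly halves the search space by comparing with the middle element.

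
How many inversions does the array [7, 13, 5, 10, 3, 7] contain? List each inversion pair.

Finding inversions in [7, 13, 5, 10, 3, 7]:

(0, 2): arr[0]=7 > arr[2]=5
(0, 4): arr[0]=7 > arr[4]=3
(1, 2): arr[1]=13 > arr[2]=5
(1, 3): arr[1]=13 > arr[3]=10
(1, 4): arr[1]=13 > arr[4]=3
(1, 5): arr[1]=13 > arr[5]=7
(2, 4): arr[2]=5 > arr[4]=3
(3, 4): arr[3]=10 > arr[4]=3
(3, 5): arr[3]=10 > arr[5]=7

Total inversions: 9

The array has 9 inversion(s): (0,2), (0,4), (1,2), (1,3), (1,4), (1,5), (2,4), (3,4), (3,5). Each pair (i,j) satisfies i < j and arr[i] > arr[j].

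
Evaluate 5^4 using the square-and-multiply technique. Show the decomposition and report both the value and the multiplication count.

Computing 5^4 by squaring (build up from 5^1; each line after the first costs one multiplication):

5^1 = 5
5^2 = (5^1)^2 = 5^2 = 25
5^4 = (5^2)^2 = 25^2 = 625

Result: 625
Multiplications needed: 2 (2 lines after 5^1)

5^4 = 625. Using exponentiation by squaring, this requires 2 multiplications. The key idea: if the exponent is even, square the half-power; if odd, multiply by the base once.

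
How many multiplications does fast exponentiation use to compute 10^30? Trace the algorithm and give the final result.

Computing 10^30 by squaring (build up from 10^1; each line after the first costs one multiplication):

10^1 = 10
10^2 = (10^1)^2 = 10^2 = 100
10^3 = 10 * 10^2 = 10 * 100 = 1000
10^6 = (10^3)^2 = 1000^2 = 1000000
10^7 = 10 * 10^6 = 10 * 1000000 = 10000000
10^14 = (10^7)^2 = 10000000^2 = 100000000000000
10^15 = 10 * 10^14 = 10 * 100000000000000 = 1000000000000000
10^30 = (10^15)^2 = 1000000000000000^2 = 1000000000000000000000000000000

Result: 1000000000000000000000000000000
Multiplications needed: 7 (7 lines after 10^1)

10^30 = 1000000000000000000000000000000. Using exponentiation by squaring, this requires 7 multiplications. The key idea: if the exponent is even, square the half-power; if odd, multiply by the base once.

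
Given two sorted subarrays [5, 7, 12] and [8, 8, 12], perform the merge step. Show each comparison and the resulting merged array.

Merging process:

Compare 5 vs 8: take 5 from left. Merged: [5]
Compare 7 vs 8: take 7 from left. Merged: [5, 7]
Compare 12 vs 8: take 8 from right. Merged: [5, 7, 8]
Compare 12 vs 8: take 8 from right. Merged: [5, 7, 8, 8]
Compare 12 vs 12: take 12 from left. Merged: [5, 7, 8, 8, 12]
Append remaining from right: [12]. Merged: [5, 7, 8, 8, 12, 12]

Final merged array: [5, 7, 8, 8, 12, 12]
Total comparisons: 5

The merged array is [5, 7, 8, 8, 12, 12], requiring 5 comparisons. The merge step runs in O(n) time where n is the total number of elements.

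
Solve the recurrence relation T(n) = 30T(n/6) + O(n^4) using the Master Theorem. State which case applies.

Master Theorem for T(n) = 30T(n/6) + O(n^4):

a = 30, b = 6, c = 4
log_b(a) = log_6(30) = 1.8982

Case 3: c = 4 > log_6(30) = 1.8982
T(n) = O(n^4) = O(n^4)

For T(n) = 30T(n/6) + O(n^4): log_6(30) = 1.8982. This is Case 3 of the Master Theorem (c > log_b(a), work dominated by root), giving O(n^4).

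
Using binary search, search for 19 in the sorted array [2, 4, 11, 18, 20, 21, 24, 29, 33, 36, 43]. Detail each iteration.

Binary search for 19 in [2, 4, 11, 18, 20, 21, 24, 29, 33, 36, 43]:

lo=0, hi=10, mid=5, arr[mid]=21 -> 21 > 19, search left half
lo=0, hi=4, mid=2, arr[mid]=11 -> 11 < 19, search right half
lo=3, hi=4, mid=3, arr[mid]=18 -> 18 < 19, search right half
lo=4, hi=4, mid=4, arr[mid]=20 -> 20 > 19, search left half
lo=4 > hi=3, target 19 not found

Binary search determines that 19 is not in the array after 4 comparisons. The search space was exhausted without finding the target.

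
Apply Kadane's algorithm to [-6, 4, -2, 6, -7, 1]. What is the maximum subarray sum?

Using Kadane's algorithm on [-6, 4, -2, 6, -7, 1]:

Scanning through the array:
Position 1 (value 4): max_ending_here = 4, max_so_far = 4
Position 2 (value -2): max_ending_here = 2, max_so_far = 4
Position 3 (value 6): max_ending_here = 8, max_so_far = 8
Position 4 (value -7): max_ending_here = 1, max_so_far = 8
Position 5 (value 1): max_ending_here = 2, max_so_far = 8

Maximum subarray: [4, -2, 6]
Maximum sum: 8

The maximum subarray is [4, -2, 6] with sum 8. This subarray runs from index 1 to index 3.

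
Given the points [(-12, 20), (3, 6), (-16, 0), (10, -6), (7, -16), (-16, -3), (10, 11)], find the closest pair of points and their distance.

Computing all pairwise distances among 7 points:

d((-12, 20), (3, 6)) = 20.5183
d((-12, 20), (-16, 0)) = 20.3961
d((-12, 20), (10, -6)) = 34.0588
d((-12, 20), (7, -16)) = 40.7063
d((-12, 20), (-16, -3)) = 23.3452
d((-12, 20), (10, 11)) = 23.7697
d((3, 6), (-16, 0)) = 19.9249
d((3, 6), (10, -6)) = 13.8924
d((3, 6), (7, -16)) = 22.3607
d((3, 6), (-16, -3)) = 21.0238
d((3, 6), (10, 11)) = 8.6023
d((-16, 0), (10, -6)) = 26.6833
d((-16, 0), (7, -16)) = 28.0179
d((-16, 0), (-16, -3)) = 3.0 <-- minimum
d((-16, 0), (10, 11)) = 28.2312
d((10, -6), (7, -16)) = 10.4403
d((10, -6), (-16, -3)) = 26.1725
d((10, -6), (10, 11)) = 17.0
d((7, -16), (-16, -3)) = 26.4197
d((7, -16), (10, 11)) = 27.1662
d((-16, -3), (10, 11)) = 29.5296

Closest pair: (-16, 0) and (-16, -3) with distance 3.0

The closest pair is (-16, 0) and (-16, -3) with Euclidean distance 3.0. For 7 points, brute-force pairwise comparison is shown above. For large n, the divide-and-conquer algorithm (sort by x, recurse on halves, check the dividing strip) achieves O(n log n).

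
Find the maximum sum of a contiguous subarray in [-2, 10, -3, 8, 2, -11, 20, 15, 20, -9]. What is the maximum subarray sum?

Using Kadane's algorithm on [-2, 10, -3, 8, 2, -11, 20, 15, 20, -9]:

Scanning through the array:
Position 1 (value 10): max_ending_here = 10, max_so_far = 10
Position 2 (value -3): max_ending_here = 7, max_so_far = 10
Position 3 (value 8): max_ending_here = 15, max_so_far = 15
Position 4 (value 2): max_ending_here = 17, max_so_far = 17
Position 5 (value -11): max_ending_here = 6, max_so_far = 17
Position 6 (value 20): max_ending_here = 26, max_so_far = 26
Position 7 (value 15): max_ending_here = 41, max_so_far = 41
Position 8 (value 20): max_ending_here = 61, max_so_far = 61
Position 9 (value -9): max_ending_here = 52, max_so_far = 61

Maximum subarray: [10, -3, 8, 2, -11, 20, 15, 20]
Maximum sum: 61

The maximum subarray is [10, -3, 8, 2, -11, 20, 15, 20] with sum 61. This subarray runs from index 1 to index 8.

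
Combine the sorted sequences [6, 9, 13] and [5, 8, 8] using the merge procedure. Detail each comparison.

Merging process:

Compare 6 vs 5: take 5 from right. Merged: [5]
Compare 6 vs 8: take 6 from left. Merged: [5, 6]
Compare 9 vs 8: take 8 from right. Merged: [5, 6, 8]
Compare 9 vs 8: take 8 from right. Merged: [5, 6, 8, 8]
Append remaining from left: [9, 13]. Merged: [5, 6, 8, 8, 9, 13]

Final merged array: [5, 6, 8, 8, 9, 13]
Total comparisons: 4

The merged array is [5, 6, 8, 8, 9, 13], requiring 4 comparisons. The merge step runs in O(n) time where n is the total number of elements.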